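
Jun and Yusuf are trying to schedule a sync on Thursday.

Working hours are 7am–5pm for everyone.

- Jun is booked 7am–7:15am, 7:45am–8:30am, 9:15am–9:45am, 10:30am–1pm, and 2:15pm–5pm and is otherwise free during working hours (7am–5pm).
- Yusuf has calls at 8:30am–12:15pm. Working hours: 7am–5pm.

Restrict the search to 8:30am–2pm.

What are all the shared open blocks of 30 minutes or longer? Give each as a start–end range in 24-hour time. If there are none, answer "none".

Jun free within 07:00–17:00: 07:15–07:45, 08:30–09:15, 09:45–10:30, 13:00–14:15.
Yusuf free within 07:00–17:00: 07:00–08:30, 12:15–17:00.
Jun ∩ Yusuf: 07:15–07:45, 13:00–14:15.
Restricted to 08:30–14:00: 13:00–14:00.
Windows ≥ 30 min: 13:00–14:00.

13:00–14:00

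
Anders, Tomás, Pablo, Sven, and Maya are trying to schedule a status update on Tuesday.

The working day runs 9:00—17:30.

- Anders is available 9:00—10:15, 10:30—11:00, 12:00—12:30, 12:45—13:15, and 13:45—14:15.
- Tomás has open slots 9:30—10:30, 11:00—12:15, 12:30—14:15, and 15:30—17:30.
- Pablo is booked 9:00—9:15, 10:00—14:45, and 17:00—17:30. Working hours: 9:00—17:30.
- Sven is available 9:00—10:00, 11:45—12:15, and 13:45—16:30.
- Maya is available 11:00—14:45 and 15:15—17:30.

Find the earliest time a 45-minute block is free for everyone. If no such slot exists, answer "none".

none

Pablo free within 09:00–17:30: 09:15–10:00, 14:45–17:00.
Anders ∩ Tomás: 09:30–10:15, 12:00–12:15, 12:45–13:15, 13:45–14:15.
Anders ∩ Tomás ∩ Pablo: 09:30–10:00.
Anders ∩ Tomás ∩ Pablo ∩ Sven: 09:30–10:00.
Anders ∩ Tomás ∩ Pablo ∩ Sven ∩ Maya: (none).
Windows ≥ 45 min: (none).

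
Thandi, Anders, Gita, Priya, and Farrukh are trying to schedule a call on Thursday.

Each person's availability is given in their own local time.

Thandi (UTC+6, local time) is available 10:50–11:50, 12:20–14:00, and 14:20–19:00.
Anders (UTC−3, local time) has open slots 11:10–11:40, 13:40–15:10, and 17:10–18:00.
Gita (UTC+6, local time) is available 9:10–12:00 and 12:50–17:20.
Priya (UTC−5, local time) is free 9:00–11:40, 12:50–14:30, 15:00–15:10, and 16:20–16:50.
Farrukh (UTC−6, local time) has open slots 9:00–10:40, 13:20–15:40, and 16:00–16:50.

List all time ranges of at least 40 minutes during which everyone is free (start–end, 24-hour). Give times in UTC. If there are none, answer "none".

Thandi → UTC: 04:50–05:50, 06:20–08:00, 08:20–13:00.
Anders → UTC: 14:10–14:40, 16:40–18:10, 20:10–21:00.
Gita → UTC: 03:10–06:00, 06:50–11:20.
Priya → UTC: 14:00–16:40, 17:50–19:30, 20:00–20:10, 21:20–21:50.
Farrukh → UTC: 15:00–16:40, 19:20–21:40, 22:00–22:50.
Thandi ∩ Anders: (none).
Thandi ∩ Anders ∩ Gita: (none).
Thandi ∩ Anders ∩ Gita ∩ Priya: (none).
Thandi ∩ Anders ∩ Gita ∩ Priya ∩ Farrukh: (none).
Windows ≥ 40 min: (none).

none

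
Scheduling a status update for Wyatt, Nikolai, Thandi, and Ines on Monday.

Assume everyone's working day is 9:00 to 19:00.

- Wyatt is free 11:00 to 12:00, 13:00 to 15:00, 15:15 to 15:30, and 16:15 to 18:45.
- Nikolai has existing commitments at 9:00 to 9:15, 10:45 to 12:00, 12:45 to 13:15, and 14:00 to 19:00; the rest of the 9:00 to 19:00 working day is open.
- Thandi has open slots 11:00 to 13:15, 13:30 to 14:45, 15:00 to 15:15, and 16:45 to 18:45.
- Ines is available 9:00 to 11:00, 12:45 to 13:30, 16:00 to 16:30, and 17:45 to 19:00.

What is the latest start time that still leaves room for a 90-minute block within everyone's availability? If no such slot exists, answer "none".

Nikolai free within 09:00–19:00: 09:15–10:45, 12:00–12:45, 13:15–14:00.
Wyatt ∩ Nikolai: 13:15–14:00.
Wyatt ∩ Nikolai ∩ Thandi: 13:30–14:00.
Wyatt ∩ Nikolai ∩ Thandi ∩ Ines: (none).
Windows ≥ 90 min: (none).

none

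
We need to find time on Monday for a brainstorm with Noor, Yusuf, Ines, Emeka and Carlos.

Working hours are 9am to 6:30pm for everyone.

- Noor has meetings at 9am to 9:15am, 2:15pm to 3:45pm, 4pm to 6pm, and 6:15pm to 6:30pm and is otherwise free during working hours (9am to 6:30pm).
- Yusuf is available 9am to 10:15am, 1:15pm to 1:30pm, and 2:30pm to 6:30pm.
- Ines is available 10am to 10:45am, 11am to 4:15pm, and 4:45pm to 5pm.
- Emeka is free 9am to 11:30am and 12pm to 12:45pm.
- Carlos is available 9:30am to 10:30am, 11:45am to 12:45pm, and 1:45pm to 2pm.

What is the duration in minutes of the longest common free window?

15 minutes

Noor free within 09:00–18:30: 09:15–14:15, 15:45–16:00, 18:00–18:15.
Noor ∩ Yusuf: 09:15–10:15, 13:15–13:30, 15:45–16:00, 18:00–18:15.
Noor ∩ Yusuf ∩ Ines: 10:00–10:15, 13:15–13:30, 15:45–16:00.
Noor ∩ Yusuf ∩ Ines ∩ Emeka: 10:00–10:15.
Noor ∩ Yusuf ∩ Ines ∩ Emeka ∩ Carlos: 10:00–10:15.
Single common window of 15 minutes.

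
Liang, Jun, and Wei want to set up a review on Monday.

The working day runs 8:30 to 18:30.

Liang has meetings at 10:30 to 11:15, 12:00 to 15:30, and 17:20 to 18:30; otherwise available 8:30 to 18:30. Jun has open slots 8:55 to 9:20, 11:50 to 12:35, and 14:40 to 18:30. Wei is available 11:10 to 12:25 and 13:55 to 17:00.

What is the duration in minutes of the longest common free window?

Liang free within 08:30–18:30: 08:30–10:30, 11:15–12:00, 15:30–17:20.
Liang ∩ Jun: 08:55–09:20, 11:50–12:00, 15:30–17:20.
Liang ∩ Jun ∩ Wei: 11:50–12:00, 15:30–17:00.
Common window lengths: 10, 90 min; longest is 90.

90 minutes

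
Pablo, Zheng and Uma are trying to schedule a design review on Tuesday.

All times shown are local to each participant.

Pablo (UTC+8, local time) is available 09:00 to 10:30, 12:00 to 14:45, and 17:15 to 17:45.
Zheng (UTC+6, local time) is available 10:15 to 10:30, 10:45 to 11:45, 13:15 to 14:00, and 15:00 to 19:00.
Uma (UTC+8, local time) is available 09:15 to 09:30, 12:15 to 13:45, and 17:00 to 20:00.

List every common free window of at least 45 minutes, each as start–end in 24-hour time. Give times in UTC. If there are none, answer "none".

Pablo → UTC: 01:00–02:30, 04:00–06:45, 09:15–09:45.
Zheng → UTC: 04:15–04:30, 04:45–05:45, 07:15–08:00, 09:00–13:00.
Uma → UTC: 01:15–01:30, 04:15–05:45, 09:00–12:00.
Pablo ∩ Zheng: 04:15–04:30, 04:45–05:45, 09:15–09:45.
Pablo ∩ Zheng ∩ Uma: 04:15–04:30, 04:45–05:45, 09:15–09:45.
Windows ≥ 45 min: 04:45–05:45.

04:45–05:45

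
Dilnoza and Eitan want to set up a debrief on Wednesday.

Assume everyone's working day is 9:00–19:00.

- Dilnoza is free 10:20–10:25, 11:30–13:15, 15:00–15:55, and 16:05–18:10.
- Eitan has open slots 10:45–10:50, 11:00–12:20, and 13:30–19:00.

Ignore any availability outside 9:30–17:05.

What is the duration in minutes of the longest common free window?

Dilnoza ∩ Eitan: 11:30–12:20, 15:00–15:55, 16:05–18:10.
Restricted to 09:30–17:05: 11:30–12:20, 15:00–15:55, 16:05–17:05.
Common window lengths: 50, 55, 60 min; longest is 60.

60 minutes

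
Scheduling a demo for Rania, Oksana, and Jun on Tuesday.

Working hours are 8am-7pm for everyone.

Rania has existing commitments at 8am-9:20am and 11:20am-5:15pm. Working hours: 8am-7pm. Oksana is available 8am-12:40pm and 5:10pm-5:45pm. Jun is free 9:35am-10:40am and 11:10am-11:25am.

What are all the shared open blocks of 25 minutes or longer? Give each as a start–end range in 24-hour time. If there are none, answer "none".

Rania free within 08:00–19:00: 09:20–11:20, 17:15–19:00.
Rania ∩ Oksana: 09:20–11:20, 17:15–17:45.
Rania ∩ Oksana ∩ Jun: 09:35–10:40, 11:10–11:20.
Windows ≥ 25 min: 09:35–10:40.

09:35–10:40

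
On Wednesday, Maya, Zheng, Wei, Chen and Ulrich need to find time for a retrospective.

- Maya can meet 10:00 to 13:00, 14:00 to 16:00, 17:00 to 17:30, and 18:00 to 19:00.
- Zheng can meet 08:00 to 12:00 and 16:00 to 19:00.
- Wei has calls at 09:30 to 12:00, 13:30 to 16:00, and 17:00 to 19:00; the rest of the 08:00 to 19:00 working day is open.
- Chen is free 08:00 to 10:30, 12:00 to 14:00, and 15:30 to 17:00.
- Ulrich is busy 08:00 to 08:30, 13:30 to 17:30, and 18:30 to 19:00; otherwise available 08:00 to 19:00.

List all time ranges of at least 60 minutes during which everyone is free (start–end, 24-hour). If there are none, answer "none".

none

Wei free within 08:00–19:00: 08:00–09:30, 12:00–13:30, 16:00–17:00.
Ulrich free within 08:00–19:00: 08:30–13:30, 17:30–18:30.
Maya ∩ Zheng: 10:00–12:00, 17:00–17:30, 18:00–19:00.
Maya ∩ Zheng ∩ Wei: (none).
Maya ∩ Zheng ∩ Wei ∩ Chen: (none).
Maya ∩ Zheng ∩ Wei ∩ Chen ∩ Ulrich: (none).
Windows ≥ 60 min: (none).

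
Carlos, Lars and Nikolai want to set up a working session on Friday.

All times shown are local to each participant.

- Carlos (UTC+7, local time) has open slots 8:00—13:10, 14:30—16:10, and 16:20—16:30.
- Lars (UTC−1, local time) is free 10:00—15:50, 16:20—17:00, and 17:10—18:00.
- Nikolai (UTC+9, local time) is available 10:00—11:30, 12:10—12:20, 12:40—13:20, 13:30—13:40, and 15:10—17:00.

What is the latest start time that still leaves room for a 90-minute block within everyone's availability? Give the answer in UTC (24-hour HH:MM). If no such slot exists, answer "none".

Carlos → UTC: 01:00–06:10, 07:30–09:10, 09:20–09:30.
Lars → UTC: 11:00–16:50, 17:20–18:00, 18:10–19:00.
Nikolai → UTC: 01:00–02:30, 03:10–03:20, 03:40–04:20, 04:30–04:40, 06:10–08:00.
Carlos ∩ Lars: (none).
Carlos ∩ Lars ∩ Nikolai: (none).
Windows ≥ 90 min: (none).

none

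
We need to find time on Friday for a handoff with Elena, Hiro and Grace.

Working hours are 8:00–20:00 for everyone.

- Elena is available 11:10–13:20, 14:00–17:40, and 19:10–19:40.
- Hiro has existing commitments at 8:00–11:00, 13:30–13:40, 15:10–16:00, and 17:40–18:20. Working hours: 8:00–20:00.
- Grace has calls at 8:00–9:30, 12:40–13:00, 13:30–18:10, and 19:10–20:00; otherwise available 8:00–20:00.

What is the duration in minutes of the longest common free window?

Hiro free within 08:00–20:00: 11:00–13:30, 13:40–15:10, 16:00–17:40, 18:20–20:00.
Grace free within 08:00–20:00: 09:30–12:40, 13:00–13:30, 18:10–19:10.
Elena ∩ Hiro: 11:10–13:20, 14:00–15:10, 16:00–17:40, 19:10–19:40.
Elena ∩ Hiro ∩ Grace: 11:10–12:40, 13:00–13:20.
Common window lengths: 90, 20 min; longest is 90.

90 minutes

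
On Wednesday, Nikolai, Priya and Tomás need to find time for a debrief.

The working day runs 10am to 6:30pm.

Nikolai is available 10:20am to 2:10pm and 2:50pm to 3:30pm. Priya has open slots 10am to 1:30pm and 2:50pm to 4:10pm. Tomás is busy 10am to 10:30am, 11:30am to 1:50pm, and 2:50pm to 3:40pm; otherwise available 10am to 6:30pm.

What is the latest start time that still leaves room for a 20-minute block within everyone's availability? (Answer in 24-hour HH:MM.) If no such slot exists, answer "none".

11:10

Tomás free within 10:00–18:30: 10:30–11:30, 13:50–14:50, 15:40–18:30.
Nikolai ∩ Priya: 10:20–13:30, 14:50–15:30.
Nikolai ∩ Priya ∩ Tomás: 10:30–11:30.
Windows ≥ 20 min: 10:30–11:30.
Latest start in the last window 10:30–11:30 is 11:30 − 20 min = 11:10.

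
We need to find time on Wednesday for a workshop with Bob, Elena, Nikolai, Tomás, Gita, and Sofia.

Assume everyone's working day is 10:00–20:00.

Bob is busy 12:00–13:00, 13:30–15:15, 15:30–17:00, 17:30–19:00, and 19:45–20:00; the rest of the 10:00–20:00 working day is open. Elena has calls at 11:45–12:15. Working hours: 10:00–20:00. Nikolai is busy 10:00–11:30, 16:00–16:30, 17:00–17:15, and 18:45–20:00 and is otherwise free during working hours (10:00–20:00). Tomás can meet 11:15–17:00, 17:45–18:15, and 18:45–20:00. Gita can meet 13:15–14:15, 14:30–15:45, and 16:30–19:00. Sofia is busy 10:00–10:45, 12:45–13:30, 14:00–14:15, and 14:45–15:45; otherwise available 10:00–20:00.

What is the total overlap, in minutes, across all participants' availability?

0 minutes

Bob free within 10:00–20:00: 10:00–12:00, 13:00–13:30, 15:15–15:30, 17:00–17:30, 19:00–19:45.
Elena free within 10:00–20:00: 10:00–11:45, 12:15–20:00.
Nikolai free within 10:00–20:00: 11:30–16:00, 16:30–17:00, 17:15–18:45.
Sofia free within 10:00–20:00: 10:45–12:45, 13:30–14:00, 14:15–14:45, 15:45–20:00.
Bob ∩ Elena: 10:00–11:45, 13:00–13:30, 15:15–15:30, 17:00–17:30, 19:00–19:45.
Bob ∩ Elena ∩ Nikolai: 11:30–11:45, 13:00–13:30, 15:15–15:30, 17:15–17:30.
Bob ∩ Elena ∩ Nikolai ∩ Tomás: 11:30–11:45, 13:00–13:30, 15:15–15:30.
Bob ∩ Elena ∩ Nikolai ∩ Tomás ∩ Gita: 13:15–13:30, 15:15–15:30.
Bob ∩ Elena ∩ Nikolai ∩ Tomás ∩ Gita ∩ Sofia: (none).
Total common minutes: 0.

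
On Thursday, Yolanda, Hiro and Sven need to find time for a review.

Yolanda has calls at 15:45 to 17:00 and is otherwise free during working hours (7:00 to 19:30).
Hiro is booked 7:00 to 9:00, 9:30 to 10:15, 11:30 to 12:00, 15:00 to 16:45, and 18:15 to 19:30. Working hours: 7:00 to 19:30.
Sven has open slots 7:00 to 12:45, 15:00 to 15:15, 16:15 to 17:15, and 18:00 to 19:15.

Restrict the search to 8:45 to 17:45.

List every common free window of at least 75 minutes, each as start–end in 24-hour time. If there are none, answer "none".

10:15–11:30

Yolanda free within 07:00–19:30: 07:00–15:45, 17:00–19:30.
Hiro free within 07:00–19:30: 09:00–09:30, 10:15–11:30, 12:00–15:00, 16:45–18:15.
Yolanda ∩ Hiro: 09:00–09:30, 10:15–11:30, 12:00–15:00, 17:00–18:15.
Yolanda ∩ Hiro ∩ Sven: 09:00–09:30, 10:15–11:30, 12:00–12:45, 17:00–17:15, 18:00–18:15.
Restricted to 08:45–17:45: 09:00–09:30, 10:15–11:30, 12:00–12:45, 17:00–17:15.
Windows ≥ 75 min: 10:15–11:30.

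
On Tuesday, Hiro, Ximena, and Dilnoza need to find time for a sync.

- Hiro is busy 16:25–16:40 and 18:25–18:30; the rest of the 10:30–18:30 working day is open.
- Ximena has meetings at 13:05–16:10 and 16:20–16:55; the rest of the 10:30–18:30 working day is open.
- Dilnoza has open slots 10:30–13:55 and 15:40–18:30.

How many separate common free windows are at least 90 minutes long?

Hiro free within 10:30–18:30: 10:30–16:25, 16:40–18:25.
Ximena free within 10:30–18:30: 10:30–13:05, 16:10–16:20, 16:55–18:30.
Hiro ∩ Ximena: 10:30–13:05, 16:10–16:20, 16:55–18:25.
Hiro ∩ Ximena ∩ Dilnoza: 10:30–13:05, 16:10–16:20, 16:55–18:25.
Windows ≥ 90 min: 10:30–13:05, 16:55–18:25.
That's 2 windows.

2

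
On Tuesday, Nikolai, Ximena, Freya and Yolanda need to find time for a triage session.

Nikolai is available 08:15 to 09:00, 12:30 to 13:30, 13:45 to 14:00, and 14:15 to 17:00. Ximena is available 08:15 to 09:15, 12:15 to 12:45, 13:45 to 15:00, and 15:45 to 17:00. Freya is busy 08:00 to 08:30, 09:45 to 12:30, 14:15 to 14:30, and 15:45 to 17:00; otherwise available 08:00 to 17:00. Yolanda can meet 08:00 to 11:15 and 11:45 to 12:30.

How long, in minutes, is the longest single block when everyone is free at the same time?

Freya free within 08:00–17:00: 08:30–09:45, 12:30–14:15, 14:30–15:45.
Nikolai ∩ Ximena: 08:15–09:00, 12:30–12:45, 13:45–14:00, 14:15–15:00, 15:45–17:00.
Nikolai ∩ Ximena ∩ Freya: 08:30–09:00, 12:30–12:45, 13:45–14:00, 14:30–15:00.
Nikolai ∩ Ximena ∩ Freya ∩ Yolanda: 08:30–09:00.
Single common window of 30 minutes.

30 minutes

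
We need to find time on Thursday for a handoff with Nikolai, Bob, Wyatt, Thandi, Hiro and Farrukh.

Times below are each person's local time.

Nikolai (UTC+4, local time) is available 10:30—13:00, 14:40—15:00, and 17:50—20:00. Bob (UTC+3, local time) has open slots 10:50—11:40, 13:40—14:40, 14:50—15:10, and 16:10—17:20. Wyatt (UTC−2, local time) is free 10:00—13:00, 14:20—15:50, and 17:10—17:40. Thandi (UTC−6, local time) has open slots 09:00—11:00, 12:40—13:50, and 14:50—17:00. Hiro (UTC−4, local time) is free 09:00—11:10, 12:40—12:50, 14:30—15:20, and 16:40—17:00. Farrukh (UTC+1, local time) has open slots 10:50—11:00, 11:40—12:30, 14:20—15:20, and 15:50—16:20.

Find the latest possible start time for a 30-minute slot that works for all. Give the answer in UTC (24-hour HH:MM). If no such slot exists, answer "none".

Nikolai → UTC: 06:30–09:00, 10:40–11:00, 13:50–16:00.
Bob → UTC: 07:50–08:40, 10:40–11:40, 11:50–12:10, 13:10–14:20.
Wyatt → UTC: 12:00–15:00, 16:20–17:50, 19:10–19:40.
Thandi → UTC: 15:00–17:00, 18:40–19:50, 20:50–23:00.
Hiro → UTC: 13:00–15:10, 16:40–16:50, 18:30–19:20, 20:40–21:00.
Farrukh → UTC: 09:50–10:00, 10:40–11:30, 13:20–14:20, 14:50–15:20.
Nikolai ∩ Bob: 07:50–08:40, 10:40–11:00, 13:50–14:20.
Nikolai ∩ Bob ∩ Wyatt: 13:50–14:20.
Nikolai ∩ Bob ∩ Wyatt ∩ Thandi: (none).
Nikolai ∩ Bob ∩ Wyatt ∩ Thandi ∩ Hiro: (none).
Nikolai ∩ Bob ∩ Wyatt ∩ Thandi ∩ Hiro ∩ Farrukh: (none).
Windows ≥ 30 min: (none).

none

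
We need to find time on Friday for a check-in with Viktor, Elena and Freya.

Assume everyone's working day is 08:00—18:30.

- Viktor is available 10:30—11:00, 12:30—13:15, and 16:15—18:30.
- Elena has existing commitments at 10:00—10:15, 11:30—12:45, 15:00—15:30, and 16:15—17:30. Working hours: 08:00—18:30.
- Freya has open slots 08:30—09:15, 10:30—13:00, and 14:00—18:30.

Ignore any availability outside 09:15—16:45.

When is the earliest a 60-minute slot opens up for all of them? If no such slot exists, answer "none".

Elena free within 08:00–18:30: 08:00–10:00, 10:15–11:30, 12:45–15:00, 15:30–16:15, 17:30–18:30.
Viktor ∩ Elena: 10:30–11:00, 12:45–13:15, 17:30–18:30.
Viktor ∩ Elena ∩ Freya: 10:30–11:00, 12:45–13:00, 17:30–18:30.
Restricted to 09:15–16:45: 10:30–11:00, 12:45–13:00.
Windows ≥ 60 min: (none).

none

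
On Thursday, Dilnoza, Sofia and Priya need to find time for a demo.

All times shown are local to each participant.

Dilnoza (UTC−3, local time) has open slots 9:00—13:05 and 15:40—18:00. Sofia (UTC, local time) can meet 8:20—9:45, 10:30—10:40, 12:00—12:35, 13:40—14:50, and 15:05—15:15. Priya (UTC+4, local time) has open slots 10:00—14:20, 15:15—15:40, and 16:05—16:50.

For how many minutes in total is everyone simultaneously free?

30 minutes

Dilnoza → UTC: 12:00–16:05, 18:40–21:00.
Sofia → UTC: 08:20–09:45, 10:30–10:40, 12:00–12:35, 13:40–14:50, 15:05–15:15.
Priya → UTC: 06:00–10:20, 11:15–11:40, 12:05–12:50.
Dilnoza ∩ Sofia: 12:00–12:35, 13:40–14:50, 15:05–15:15.
Dilnoza ∩ Sofia ∩ Priya: 12:05–12:35.
Total common minutes: 30.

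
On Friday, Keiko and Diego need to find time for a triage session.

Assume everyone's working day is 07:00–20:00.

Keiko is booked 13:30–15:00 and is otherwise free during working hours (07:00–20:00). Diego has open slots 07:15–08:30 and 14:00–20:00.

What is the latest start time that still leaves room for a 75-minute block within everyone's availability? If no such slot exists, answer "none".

18:45

Keiko free within 07:00–20:00: 07:00–13:30, 15:00–20:00.
Keiko ∩ Diego: 07:15–08:30, 15:00–20:00.
Windows ≥ 75 min: 07:15–08:30, 15:00–20:00.
Latest start in the last window 15:00–20:00 is 20:00 − 75 min = 18:45.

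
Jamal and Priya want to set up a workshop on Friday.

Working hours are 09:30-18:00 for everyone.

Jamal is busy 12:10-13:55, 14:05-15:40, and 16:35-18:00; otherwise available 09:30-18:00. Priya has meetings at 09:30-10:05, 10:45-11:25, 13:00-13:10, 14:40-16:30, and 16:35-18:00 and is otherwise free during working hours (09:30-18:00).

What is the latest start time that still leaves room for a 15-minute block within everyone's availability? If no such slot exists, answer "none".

11:55

Jamal free within 09:30–18:00: 09:30–12:10, 13:55–14:05, 15:40–16:35.
Priya free within 09:30–18:00: 10:05–10:45, 11:25–13:00, 13:10–14:40, 16:30–16:35.
Jamal ∩ Priya: 10:05–10:45, 11:25–12:10, 13:55–14:05, 16:30–16:35.
Windows ≥ 15 min: 10:05–10:45, 11:25–12:10.
Latest start in the last window 11:25–12:10 is 12:10 − 15 min = 11:55.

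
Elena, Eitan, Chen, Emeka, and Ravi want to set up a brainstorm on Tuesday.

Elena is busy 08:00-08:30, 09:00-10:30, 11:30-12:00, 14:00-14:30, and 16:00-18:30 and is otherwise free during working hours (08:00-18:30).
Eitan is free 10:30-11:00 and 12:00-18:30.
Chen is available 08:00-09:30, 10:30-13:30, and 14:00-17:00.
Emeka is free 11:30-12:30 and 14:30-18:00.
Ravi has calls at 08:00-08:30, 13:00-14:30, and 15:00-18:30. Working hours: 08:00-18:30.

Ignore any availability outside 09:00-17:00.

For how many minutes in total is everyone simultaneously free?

60 minutes

Elena free within 08:00–18:30: 08:30–09:00, 10:30–11:30, 12:00–14:00, 14:30–16:00.
Ravi free within 08:00–18:30: 08:30–13:00, 14:30–15:00.
Elena ∩ Eitan: 10:30–11:00, 12:00–14:00, 14:30–16:00.
Elena ∩ Eitan ∩ Chen: 10:30–11:00, 12:00–13:30, 14:30–16:00.
Elena ∩ Eitan ∩ Chen ∩ Emeka: 12:00–12:30, 14:30–16:00.
Elena ∩ Eitan ∩ Chen ∩ Emeka ∩ Ravi: 12:00–12:30, 14:30–15:00.
Restricted to 09:00–17:00: 12:00–12:30, 14:30–15:00.
Total common minutes: 30 + 30 = 60.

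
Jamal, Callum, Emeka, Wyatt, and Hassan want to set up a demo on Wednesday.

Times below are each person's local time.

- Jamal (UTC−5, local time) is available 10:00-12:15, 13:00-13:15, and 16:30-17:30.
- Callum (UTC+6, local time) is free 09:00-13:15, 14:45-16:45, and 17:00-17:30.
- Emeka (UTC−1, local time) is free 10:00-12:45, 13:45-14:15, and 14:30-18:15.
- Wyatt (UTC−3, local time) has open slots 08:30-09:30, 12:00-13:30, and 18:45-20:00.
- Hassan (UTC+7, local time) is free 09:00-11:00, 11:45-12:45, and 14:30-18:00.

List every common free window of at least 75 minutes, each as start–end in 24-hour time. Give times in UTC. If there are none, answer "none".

Jamal → UTC: 15:00–17:15, 18:00–18:15, 21:30–22:30.
Callum → UTC: 03:00–07:15, 08:45–10:45, 11:00–11:30.
Emeka → UTC: 11:00–13:45, 14:45–15:15, 15:30–19:15.
Wyatt → UTC: 11:30–12:30, 15:00–16:30, 21:45–23:00.
Hassan → UTC: 02:00–04:00, 04:45–05:45, 07:30–11:00.
Jamal ∩ Callum: (none).
Jamal ∩ Callum ∩ Emeka: (none).
Jamal ∩ Callum ∩ Emeka ∩ Wyatt: (none).
Jamal ∩ Callum ∩ Emeka ∩ Wyatt ∩ Hassan: (none).
Windows ≥ 75 min: (none).

none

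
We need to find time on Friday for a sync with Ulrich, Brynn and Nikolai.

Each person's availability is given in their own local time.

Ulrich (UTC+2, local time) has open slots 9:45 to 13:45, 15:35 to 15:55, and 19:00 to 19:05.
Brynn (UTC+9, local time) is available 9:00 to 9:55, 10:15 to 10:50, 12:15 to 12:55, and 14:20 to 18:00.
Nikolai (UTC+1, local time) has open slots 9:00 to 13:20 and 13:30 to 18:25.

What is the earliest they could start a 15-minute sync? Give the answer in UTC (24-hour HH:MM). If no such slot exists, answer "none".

08:00

Ulrich → UTC: 07:45–11:45, 13:35–13:55, 17:00–17:05.
Brynn → UTC: 00:00–00:55, 01:15–01:50, 03:15–03:55, 05:20–09:00.
Nikolai → UTC: 08:00–12:20, 12:30–17:25.
Ulrich ∩ Brynn: 07:45–09:00.
Ulrich ∩ Brynn ∩ Nikolai: 08:00–09:00.
Windows ≥ 15 min: 08:00–09:00.
Earliest such window starts at 08:00.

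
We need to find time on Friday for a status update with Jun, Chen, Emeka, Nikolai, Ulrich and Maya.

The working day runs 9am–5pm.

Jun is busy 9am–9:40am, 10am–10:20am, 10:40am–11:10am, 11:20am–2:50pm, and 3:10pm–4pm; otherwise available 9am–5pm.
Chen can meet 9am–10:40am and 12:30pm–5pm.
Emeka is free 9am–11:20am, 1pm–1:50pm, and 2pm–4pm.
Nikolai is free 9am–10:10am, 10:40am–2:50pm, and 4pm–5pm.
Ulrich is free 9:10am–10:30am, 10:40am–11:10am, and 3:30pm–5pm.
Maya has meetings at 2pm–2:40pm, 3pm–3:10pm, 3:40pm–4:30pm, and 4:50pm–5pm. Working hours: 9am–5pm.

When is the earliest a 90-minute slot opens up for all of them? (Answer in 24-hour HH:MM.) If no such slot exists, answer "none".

none

Jun free within 09:00–17:00: 09:40–10:00, 10:20–10:40, 11:10–11:20, 14:50–15:10, 16:00–17:00.
Maya free within 09:00–17:00: 09:00–14:00, 14:40–15:00, 15:10–15:40, 16:30–16:50.
Jun ∩ Chen: 09:40–10:00, 10:20–10:40, 14:50–15:10, 16:00–17:00.
Jun ∩ Chen ∩ Emeka: 09:40–10:00, 10:20–10:40, 14:50–15:10.
Jun ∩ Chen ∩ Emeka ∩ Nikolai: 09:40–10:00.
Jun ∩ Chen ∩ Emeka ∩ Nikolai ∩ Ulrich: 09:40–10:00.
Jun ∩ Chen ∩ Emeka ∩ Nikolai ∩ Ulrich ∩ Maya: 09:40–10:00.
Windows ≥ 90 min: (none).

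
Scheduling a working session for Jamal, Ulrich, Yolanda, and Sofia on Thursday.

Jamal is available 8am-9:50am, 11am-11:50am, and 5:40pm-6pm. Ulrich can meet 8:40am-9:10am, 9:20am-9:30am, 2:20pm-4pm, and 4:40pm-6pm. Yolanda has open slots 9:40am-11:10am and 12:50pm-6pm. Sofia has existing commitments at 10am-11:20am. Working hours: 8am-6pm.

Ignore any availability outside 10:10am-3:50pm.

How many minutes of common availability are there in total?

0 minutes

Sofia free within 08:00–18:00: 08:00–10:00, 11:20–18:00.
Jamal ∩ Ulrich: 08:40–09:10, 09:20–09:30, 17:40–18:00.
Jamal ∩ Ulrich ∩ Yolanda: 17:40–18:00.
Jamal ∩ Ulrich ∩ Yolanda ∩ Sofia: 17:40–18:00.
Restricted to 10:10–15:50: (none).
Total common minutes: 0.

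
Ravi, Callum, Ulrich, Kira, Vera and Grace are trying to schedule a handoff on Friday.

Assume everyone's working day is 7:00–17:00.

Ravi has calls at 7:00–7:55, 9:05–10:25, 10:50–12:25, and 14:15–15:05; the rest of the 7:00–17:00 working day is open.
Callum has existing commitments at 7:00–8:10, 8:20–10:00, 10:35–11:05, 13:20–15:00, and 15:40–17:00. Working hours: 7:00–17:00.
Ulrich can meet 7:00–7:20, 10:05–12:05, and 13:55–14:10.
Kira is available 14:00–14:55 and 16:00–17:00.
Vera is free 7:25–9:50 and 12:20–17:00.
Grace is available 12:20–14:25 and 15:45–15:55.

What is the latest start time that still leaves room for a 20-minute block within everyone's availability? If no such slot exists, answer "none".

Ravi free within 07:00–17:00: 07:55–09:05, 10:25–10:50, 12:25–14:15, 15:05–17:00.
Callum free within 07:00–17:00: 08:10–08:20, 10:00–10:35, 11:05–13:20, 15:00–15:40.
Ravi ∩ Callum: 08:10–08:20, 10:25–10:35, 12:25–13:20, 15:05–15:40.
Ravi ∩ Callum ∩ Ulrich: 10:25–10:35.
Ravi ∩ Callum ∩ Ulrich ∩ Kira: (none).
Ravi ∩ Callum ∩ Ulrich ∩ Kira ∩ Vera: (none).
Ravi ∩ Callum ∩ Ulrich ∩ Kira ∩ Vera ∩ Grace: (none).
Windows ≥ 20 min: (none).

none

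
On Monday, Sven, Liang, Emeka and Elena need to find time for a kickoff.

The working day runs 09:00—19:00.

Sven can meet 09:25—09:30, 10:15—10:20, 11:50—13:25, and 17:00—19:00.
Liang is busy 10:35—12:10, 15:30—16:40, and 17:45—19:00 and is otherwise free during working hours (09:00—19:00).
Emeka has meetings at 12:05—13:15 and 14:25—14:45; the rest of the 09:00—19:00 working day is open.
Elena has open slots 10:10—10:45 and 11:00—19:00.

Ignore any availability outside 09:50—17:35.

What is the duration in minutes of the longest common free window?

35 minutes

Liang free within 09:00–19:00: 09:00–10:35, 12:10–15:30, 16:40–17:45.
Emeka free within 09:00–19:00: 09:00–12:05, 13:15–14:25, 14:45–19:00.
Sven ∩ Liang: 09:25–09:30, 10:15–10:20, 12:10–13:25, 17:00–17:45.
Sven ∩ Liang ∩ Emeka: 09:25–09:30, 10:15–10:20, 13:15–13:25, 17:00–17:45.
Sven ∩ Liang ∩ Emeka ∩ Elena: 10:15–10:20, 13:15–13:25, 17:00–17:45.
Restricted to 09:50–17:35: 10:15–10:20, 13:15–13:25, 17:00–17:35.
Common window lengths: 5, 10, 35 min; longest is 35.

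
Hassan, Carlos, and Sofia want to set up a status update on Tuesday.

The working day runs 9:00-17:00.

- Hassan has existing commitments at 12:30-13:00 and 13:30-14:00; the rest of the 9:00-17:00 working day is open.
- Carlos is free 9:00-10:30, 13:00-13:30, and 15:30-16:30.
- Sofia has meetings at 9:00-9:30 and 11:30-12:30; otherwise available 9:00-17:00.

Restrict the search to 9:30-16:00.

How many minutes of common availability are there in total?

Hassan free within 09:00–17:00: 09:00–12:30, 13:00–13:30, 14:00–17:00.
Sofia free within 09:00–17:00: 09:30–11:30, 12:30–17:00.
Hassan ∩ Carlos: 09:00–10:30, 13:00–13:30, 15:30–16:30.
Hassan ∩ Carlos ∩ Sofia: 09:30–10:30, 13:00–13:30, 15:30–16:30.
Restricted to 09:30–16:00: 09:30–10:30, 13:00–13:30, 15:30–16:00.
Total common minutes: 60 + 30 + 30 = 120.

120 minutes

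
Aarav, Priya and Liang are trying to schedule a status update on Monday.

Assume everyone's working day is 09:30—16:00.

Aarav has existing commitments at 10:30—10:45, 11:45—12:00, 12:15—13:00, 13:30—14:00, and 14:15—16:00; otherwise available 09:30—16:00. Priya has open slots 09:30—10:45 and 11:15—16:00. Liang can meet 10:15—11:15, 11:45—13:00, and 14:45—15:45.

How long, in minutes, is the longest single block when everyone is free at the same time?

15 minutes

Aarav free within 09:30–16:00: 09:30–10:30, 10:45–11:45, 12:00–12:15, 13:00–13:30, 14:00–14:15.
Aarav ∩ Priya: 09:30–10:30, 11:15–11:45, 12:00–12:15, 13:00–13:30, 14:00–14:15.
Aarav ∩ Priya ∩ Liang: 10:15–10:30, 12:00–12:15.
Common window lengths: 15, 15 min; longest is 15.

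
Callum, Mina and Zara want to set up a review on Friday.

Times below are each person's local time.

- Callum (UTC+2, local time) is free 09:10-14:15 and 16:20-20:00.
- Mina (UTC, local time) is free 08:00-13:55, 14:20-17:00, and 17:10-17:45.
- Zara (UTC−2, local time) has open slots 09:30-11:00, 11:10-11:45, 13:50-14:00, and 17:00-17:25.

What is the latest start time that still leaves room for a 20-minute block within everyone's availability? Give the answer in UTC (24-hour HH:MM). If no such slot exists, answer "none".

11:55

Callum → UTC: 07:10–12:15, 14:20–18:00.
Mina → UTC: 08:00–13:55, 14:20–17:00, 17:10–17:45.
Zara → UTC: 11:30–13:00, 13:10–13:45, 15:50–16:00, 19:00–19:25.
Callum ∩ Mina: 08:00–12:15, 14:20–17:00, 17:10–17:45.
Callum ∩ Mina ∩ Zara: 11:30–12:15, 15:50–16:00.
Windows ≥ 20 min: 11:30–12:15.
Latest start in the last window 11:30–12:15 is 12:15 − 20 min = 11:55.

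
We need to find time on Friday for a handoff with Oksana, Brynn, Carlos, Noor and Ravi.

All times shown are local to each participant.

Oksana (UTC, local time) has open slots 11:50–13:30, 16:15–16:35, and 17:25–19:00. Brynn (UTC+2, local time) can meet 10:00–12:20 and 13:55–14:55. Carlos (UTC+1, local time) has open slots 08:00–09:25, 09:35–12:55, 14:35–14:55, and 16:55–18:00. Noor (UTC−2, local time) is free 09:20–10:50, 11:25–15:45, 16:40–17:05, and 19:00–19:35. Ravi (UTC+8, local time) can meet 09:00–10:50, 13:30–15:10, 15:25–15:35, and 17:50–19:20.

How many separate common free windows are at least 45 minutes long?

0

Oksana → UTC: 11:50–13:30, 16:15–16:35, 17:25–19:00.
Brynn → UTC: 08:00–10:20, 11:55–12:55.
Carlos → UTC: 07:00–08:25, 08:35–11:55, 13:35–13:55, 15:55–17:00.
Noor → UTC: 11:20–12:50, 13:25–17:45, 18:40–19:05, 21:00–21:35.
Ravi → UTC: 01:00–02:50, 05:30–07:10, 07:25–07:35, 09:50–11:20.
Oksana ∩ Brynn: 11:55–12:55.
Oksana ∩ Brynn ∩ Carlos: (none).
Oksana ∩ Brynn ∩ Carlos ∩ Noor: (none).
Oksana ∩ Brynn ∩ Carlos ∩ Noor ∩ Ravi: (none).
Windows ≥ 45 min: (none).
That's 0 windows.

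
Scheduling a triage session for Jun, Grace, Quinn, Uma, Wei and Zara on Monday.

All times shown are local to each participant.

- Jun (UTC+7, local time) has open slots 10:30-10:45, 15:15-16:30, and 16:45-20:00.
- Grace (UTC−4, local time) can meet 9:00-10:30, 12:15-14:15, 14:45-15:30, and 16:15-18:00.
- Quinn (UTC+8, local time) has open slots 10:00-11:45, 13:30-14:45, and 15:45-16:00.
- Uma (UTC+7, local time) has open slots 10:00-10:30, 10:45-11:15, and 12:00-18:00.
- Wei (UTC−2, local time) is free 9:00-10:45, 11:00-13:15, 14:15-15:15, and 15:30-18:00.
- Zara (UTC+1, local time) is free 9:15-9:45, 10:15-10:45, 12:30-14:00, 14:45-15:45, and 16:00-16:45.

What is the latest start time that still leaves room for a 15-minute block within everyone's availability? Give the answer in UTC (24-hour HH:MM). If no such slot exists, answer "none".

none

Jun → UTC: 03:30–03:45, 08:15–09:30, 09:45–13:00.
Grace → UTC: 13:00–14:30, 16:15–18:15, 18:45–19:30, 20:15–22:00.
Quinn → UTC: 02:00–03:45, 05:30–06:45, 07:45–08:00.
Uma → UTC: 03:00–03:30, 03:45–04:15, 05:00–11:00.
Wei → UTC: 11:00–12:45, 13:00–15:15, 16:15–17:15, 17:30–20:00.
Zara → UTC: 08:15–08:45, 09:15–09:45, 11:30–13:00, 13:45–14:45, 15:00–15:45.
Jun ∩ Grace: (none).
Jun ∩ Grace ∩ Quinn: (none).
Jun ∩ Grace ∩ Quinn ∩ Uma: (none).
Jun ∩ Grace ∩ Quinn ∩ Uma ∩ Wei: (none).
Jun ∩ Grace ∩ Quinn ∩ Uma ∩ Wei ∩ Zara: (none).
Windows ≥ 15 min: (none).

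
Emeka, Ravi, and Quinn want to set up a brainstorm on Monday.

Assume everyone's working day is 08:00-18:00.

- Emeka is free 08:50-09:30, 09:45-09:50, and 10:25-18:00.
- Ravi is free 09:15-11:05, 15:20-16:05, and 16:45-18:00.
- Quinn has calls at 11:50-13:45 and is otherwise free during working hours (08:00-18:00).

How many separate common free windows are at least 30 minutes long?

3

Quinn free within 08:00–18:00: 08:00–11:50, 13:45–18:00.
Emeka ∩ Ravi: 09:15–09:30, 09:45–09:50, 10:25–11:05, 15:20–16:05, 16:45–18:00.
Emeka ∩ Ravi ∩ Quinn: 09:15–09:30, 09:45–09:50, 10:25–11:05, 15:20–16:05, 16:45–18:00.
Windows ≥ 30 min: 10:25–11:05, 15:20–16:05, 16:45–18:00.
That's 3 windows.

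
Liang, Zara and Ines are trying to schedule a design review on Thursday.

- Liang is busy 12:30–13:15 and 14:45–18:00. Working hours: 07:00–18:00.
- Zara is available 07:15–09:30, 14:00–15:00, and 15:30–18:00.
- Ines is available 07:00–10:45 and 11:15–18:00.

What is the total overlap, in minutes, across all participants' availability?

Liang free within 07:00–18:00: 07:00–12:30, 13:15–14:45.
Liang ∩ Zara: 07:15–09:30, 14:00–14:45.
Liang ∩ Zara ∩ Ines: 07:15–09:30, 14:00–14:45.
Total common minutes: 135 + 45 = 180.

180 minutes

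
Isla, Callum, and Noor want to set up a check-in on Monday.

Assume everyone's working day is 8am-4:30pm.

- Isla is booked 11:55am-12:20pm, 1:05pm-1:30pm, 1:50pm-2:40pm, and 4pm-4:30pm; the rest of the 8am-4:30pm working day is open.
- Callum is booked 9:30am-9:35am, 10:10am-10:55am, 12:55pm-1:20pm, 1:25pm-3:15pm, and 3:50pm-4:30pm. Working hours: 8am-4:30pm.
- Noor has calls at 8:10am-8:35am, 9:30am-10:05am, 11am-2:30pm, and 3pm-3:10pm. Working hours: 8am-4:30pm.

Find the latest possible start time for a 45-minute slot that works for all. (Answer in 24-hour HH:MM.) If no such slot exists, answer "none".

08:45

Isla free within 08:00–16:30: 08:00–11:55, 12:20–13:05, 13:30–13:50, 14:40–16:00.
Callum free within 08:00–16:30: 08:00–09:30, 09:35–10:10, 10:55–12:55, 13:20–13:25, 15:15–15:50.
Noor free within 08:00–16:30: 08:00–08:10, 08:35–09:30, 10:05–11:00, 14:30–15:00, 15:10–16:30.
Isla ∩ Callum: 08:00–09:30, 09:35–10:10, 10:55–11:55, 12:20–12:55, 15:15–15:50.
Isla ∩ Callum ∩ Noor: 08:00–08:10, 08:35–09:30, 10:05–10:10, 10:55–11:00, 15:15–15:50.
Windows ≥ 45 min: 08:35–09:30.
Latest start in the last window 08:35–09:30 is 09:30 − 45 min = 08:45.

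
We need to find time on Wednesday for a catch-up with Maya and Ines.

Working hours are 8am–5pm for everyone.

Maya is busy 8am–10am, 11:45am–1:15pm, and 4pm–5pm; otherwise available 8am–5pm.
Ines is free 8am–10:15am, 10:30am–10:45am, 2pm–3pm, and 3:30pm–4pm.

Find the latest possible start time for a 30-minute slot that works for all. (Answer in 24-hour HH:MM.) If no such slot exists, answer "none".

Maya free within 08:00–17:00: 10:00–11:45, 13:15–16:00.
Maya ∩ Ines: 10:00–10:15, 10:30–10:45, 14:00–15:00, 15:30–16:00.
Windows ≥ 30 min: 14:00–15:00, 15:30–16:00.
Latest start in the last window 15:30–16:00 is 16:00 − 30 min = 15:30.

15:30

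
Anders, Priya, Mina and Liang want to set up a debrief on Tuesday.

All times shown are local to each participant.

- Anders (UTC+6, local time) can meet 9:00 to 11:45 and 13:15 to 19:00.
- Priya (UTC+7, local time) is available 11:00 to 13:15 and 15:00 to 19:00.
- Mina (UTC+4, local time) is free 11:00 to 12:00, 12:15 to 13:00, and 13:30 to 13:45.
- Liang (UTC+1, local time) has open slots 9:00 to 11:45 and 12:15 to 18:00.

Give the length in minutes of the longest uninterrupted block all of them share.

45 minutes

Anders → UTC: 03:00–05:45, 07:15–13:00.
Priya → UTC: 04:00–06:15, 08:00–12:00.
Mina → UTC: 07:00–08:00, 08:15–09:00, 09:30–09:45.
Liang → UTC: 08:00–10:45, 11:15–17:00.
Anders ∩ Priya: 04:00–05:45, 08:00–12:00.
Anders ∩ Priya ∩ Mina: 08:15–09:00, 09:30–09:45.
Anders ∩ Priya ∩ Mina ∩ Liang: 08:15–09:00, 09:30–09:45.
Common window lengths: 45, 15 min; longest is 45.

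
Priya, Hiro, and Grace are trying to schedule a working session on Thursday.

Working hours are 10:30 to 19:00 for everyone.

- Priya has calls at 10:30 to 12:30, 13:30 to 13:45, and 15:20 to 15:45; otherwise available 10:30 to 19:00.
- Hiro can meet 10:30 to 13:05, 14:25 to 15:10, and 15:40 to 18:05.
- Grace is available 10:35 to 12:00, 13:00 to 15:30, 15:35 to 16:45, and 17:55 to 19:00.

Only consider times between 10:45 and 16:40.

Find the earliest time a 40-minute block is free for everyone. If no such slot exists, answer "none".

Priya free within 10:30–19:00: 12:30–13:30, 13:45–15:20, 15:45–19:00.
Priya ∩ Hiro: 12:30–13:05, 14:25–15:10, 15:45–18:05.
Priya ∩ Hiro ∩ Grace: 13:00–13:05, 14:25–15:10, 15:45–16:45, 17:55–18:05.
Restricted to 10:45–16:40: 13:00–13:05, 14:25–15:10, 15:45–16:40.
Windows ≥ 40 min: 14:25–15:10, 15:45–16:40.
Earliest such window starts at 14:25.

14:25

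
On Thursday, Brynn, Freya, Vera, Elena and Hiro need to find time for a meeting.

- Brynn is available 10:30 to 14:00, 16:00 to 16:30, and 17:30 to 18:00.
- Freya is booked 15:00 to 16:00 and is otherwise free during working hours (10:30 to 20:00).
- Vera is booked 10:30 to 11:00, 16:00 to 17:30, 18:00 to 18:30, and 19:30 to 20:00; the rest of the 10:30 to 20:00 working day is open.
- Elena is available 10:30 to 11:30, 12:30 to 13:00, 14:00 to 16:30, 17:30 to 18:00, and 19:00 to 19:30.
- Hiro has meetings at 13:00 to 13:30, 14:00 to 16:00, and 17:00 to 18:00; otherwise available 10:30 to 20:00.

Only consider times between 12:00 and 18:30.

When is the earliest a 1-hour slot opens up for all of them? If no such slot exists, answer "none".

none

Freya free within 10:30–20:00: 10:30–15:00, 16:00–20:00.
Vera free within 10:30–20:00: 11:00–16:00, 17:30–18:00, 18:30–19:30.
Hiro free within 10:30–20:00: 10:30–13:00, 13:30–14:00, 16:00–17:00, 18:00–20:00.
Brynn ∩ Freya: 10:30–14:00, 16:00–16:30, 17:30–18:00.
Brynn ∩ Freya ∩ Vera: 11:00–14:00, 17:30–18:00.
Brynn ∩ Freya ∩ Vera ∩ Elena: 11:00–11:30, 12:30–13:00, 17:30–18:00.
Brynn ∩ Freya ∩ Vera ∩ Elena ∩ Hiro: 11:00–11:30, 12:30–13:00.
Restricted to 12:00–18:30: 12:30–13:00.
Windows ≥ 60 min: (none).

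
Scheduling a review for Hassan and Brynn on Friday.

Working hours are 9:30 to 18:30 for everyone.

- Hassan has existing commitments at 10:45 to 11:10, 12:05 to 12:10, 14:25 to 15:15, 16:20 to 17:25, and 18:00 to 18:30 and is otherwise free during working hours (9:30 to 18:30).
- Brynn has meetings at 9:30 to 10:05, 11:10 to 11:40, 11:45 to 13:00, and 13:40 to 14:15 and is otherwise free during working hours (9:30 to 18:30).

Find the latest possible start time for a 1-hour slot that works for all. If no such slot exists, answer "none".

Hassan free within 09:30–18:30: 09:30–10:45, 11:10–12:05, 12:10–14:25, 15:15–16:20, 17:25–18:00.
Brynn free within 09:30–18:30: 10:05–11:10, 11:40–11:45, 13:00–13:40, 14:15–18:30.
Hassan ∩ Brynn: 10:05–10:45, 11:40–11:45, 13:00–13:40, 14:15–14:25, 15:15–16:20, 17:25–18:00.
Windows ≥ 60 min: 15:15–16:20.
Latest start in the last window 15:15–16:20 is 16:20 − 60 min = 15:20.

15:20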